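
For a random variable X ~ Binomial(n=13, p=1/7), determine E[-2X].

For X ~ Binomial(n=13, p=1/7):
E[X] = \frac{13}{7}
E[-2X] = -2 × E[X] + 0 = - \frac{26}{7}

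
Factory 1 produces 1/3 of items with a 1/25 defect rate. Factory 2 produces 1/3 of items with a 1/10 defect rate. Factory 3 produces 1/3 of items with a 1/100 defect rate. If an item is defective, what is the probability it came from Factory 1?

Using Bayes' theorem:
P(F1) = 1/3, P(D|F1) = 1/25
P(F2) = 1/3, P(D|F2) = 1/10
P(F3) = 1/3, P(D|F3) = 1/100
P(D) = P(D|F1)P(F1) + P(D|F2)P(F2) + P(D|F3)P(F3)
     = \frac{1}{20}
P(F1|D) = P(D|F1)P(F1) / P(D)
= \frac{4}{15}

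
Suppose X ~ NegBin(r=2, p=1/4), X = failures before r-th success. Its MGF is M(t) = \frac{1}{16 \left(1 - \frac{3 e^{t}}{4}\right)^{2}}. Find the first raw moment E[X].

To find E[X], compute M^(1)(0):
M^(1)(t) = \frac{3 e^{t}}{32 \left(1 - \frac{3 e^{t}}{4}\right)^{3}}
M^(1)(0) = 6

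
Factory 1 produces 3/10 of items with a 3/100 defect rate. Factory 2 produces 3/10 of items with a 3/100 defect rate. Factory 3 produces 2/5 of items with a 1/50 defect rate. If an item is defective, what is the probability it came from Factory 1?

Using Bayes' theorem:
P(F1) = 3/10, P(D|F1) = 3/100
P(F2) = 3/10, P(D|F2) = 3/100
P(F3) = 2/5, P(D|F3) = 1/50
P(D) = P(D|F1)P(F1) + P(D|F2)P(F2) + P(D|F3)P(F3)
     = \frac{13}{500}
P(F1|D) = P(D|F1)P(F1) / P(D)
= \frac{9}{26}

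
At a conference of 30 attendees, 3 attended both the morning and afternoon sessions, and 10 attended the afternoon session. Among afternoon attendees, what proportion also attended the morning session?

P(A ∩ B) = 3/30 = 1/10
P(B) = 10/30 = 1/3
P(A|B) = P(A ∩ B) / P(B) = (1/10) / (1/3) = 3/10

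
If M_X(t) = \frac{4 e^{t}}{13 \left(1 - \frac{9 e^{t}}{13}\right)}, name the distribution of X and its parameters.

The MGF M(t) = \frac{4 e^{t}}{13 \left(1 - \frac{9 e^{t}}{13}\right)} is the standard form for the Geometric distribution.
Comparing with the known MGF formula identifies: Geometric(p=4/13), X = trial number of first success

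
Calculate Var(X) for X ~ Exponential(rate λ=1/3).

For X ~ Exponential(rate λ=1/3):
Var(X) = 9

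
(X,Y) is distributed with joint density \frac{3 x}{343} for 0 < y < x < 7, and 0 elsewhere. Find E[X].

f_X(x) = ∫_0^x \frac{3 x}{343} dy = \frac{3 x^{2}}{343}
E[X] = ∫_0^7 x × (\frac{3 x^{2}}{343}) dx = \frac{21}{4}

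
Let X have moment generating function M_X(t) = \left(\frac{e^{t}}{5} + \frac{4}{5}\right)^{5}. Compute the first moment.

To find E[X], compute M^(1)(0):
M^(1)(t) = \left(\frac{e^{t}}{5} + \frac{4}{5}\right)^{4} e^{t}
M^(1)(0) = 1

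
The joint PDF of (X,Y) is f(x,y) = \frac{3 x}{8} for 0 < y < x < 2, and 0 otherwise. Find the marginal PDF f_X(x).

f_X(x) = ∫_0^x \frac{3 x}{8} dy = \frac{3 x^{2}}{8}
for 0 < x < 2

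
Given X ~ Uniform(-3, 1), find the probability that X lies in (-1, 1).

P(-1 < X < 1) = ∫_{-1}^{1} f(x) dx
where f(x) = \frac{1}{4}
= \frac{1}{2}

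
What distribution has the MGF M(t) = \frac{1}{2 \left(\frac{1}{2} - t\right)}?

The MGF M(t) = \frac{1}{2 \left(\frac{1}{2} - t\right)} is the standard form for the Exponential distribution.
Comparing with the known MGF formula identifies: Exponential(rate λ=1/2)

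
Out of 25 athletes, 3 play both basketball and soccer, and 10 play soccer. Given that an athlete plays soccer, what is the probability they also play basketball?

P(A ∩ B) = 3/25
P(B) = 10/25 = 2/5
P(A|B) = P(A ∩ B) / P(B) = (3/25) / (2/5) = 3/10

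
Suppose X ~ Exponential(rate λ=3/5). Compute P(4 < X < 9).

P(4 < X < 9) = ∫_{4}^{9} f(x) dx
where f(x) = \frac{3 e^{- \frac{3 x}{5}}}{5}
= - \frac{1 - e^{3}}{e^{\frac{27}{5}}}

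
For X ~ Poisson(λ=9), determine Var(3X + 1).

For X ~ Poisson(λ=9):
Var(X) = 9
Var(3X + 1) = (3)² × Var(X) = 9 × 9 = 81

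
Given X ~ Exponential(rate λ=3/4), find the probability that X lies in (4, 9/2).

P(4 < X < 9/2) = ∫_{4}^{9/2} f(x) dx
where f(x) = \frac{3 e^{- \frac{3 x}{4}}}{4}
= - \frac{1}{e^{\frac{27}{8}}} + e^{-3}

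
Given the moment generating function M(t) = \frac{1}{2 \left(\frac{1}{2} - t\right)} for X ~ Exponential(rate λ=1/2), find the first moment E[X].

To find E[X], compute M^(1)(0):
M^(1)(t) = \frac{1}{2 \left(\frac{1}{2} - t\right)^{2}}
M^(1)(0) = 2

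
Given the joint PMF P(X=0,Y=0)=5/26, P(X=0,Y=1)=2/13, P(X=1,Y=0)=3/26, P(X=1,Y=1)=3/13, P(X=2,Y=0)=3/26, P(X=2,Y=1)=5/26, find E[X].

First find marginal of X:
P(X=0) = 9/26
P(X=1) = 9/26
P(X=2) = 4/13
E[X] = 0 × 9/26 + 1 × 9/26 + 2 × 4/13 = 25/26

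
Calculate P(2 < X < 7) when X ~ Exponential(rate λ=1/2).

P(2 < X < 7) = ∫_{2}^{7} f(x) dx
where f(x) = \frac{e^{- \frac{x}{2}}}{2}
= - \frac{1}{e^{\frac{7}{2}}} + e^{-1}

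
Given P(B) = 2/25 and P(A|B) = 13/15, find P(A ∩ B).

By definition, P(A|B) = P(A ∩ B) / P(B)
So P(A ∩ B) = P(A|B) × P(B)
= 13/15 × 2/25
= 26/375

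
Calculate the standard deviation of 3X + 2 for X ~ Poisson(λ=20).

For X ~ Poisson(λ=20):
Var(X) = 20
SD(X) = √(Var(X)) = √(20) = 2 \sqrt{5}
SD(3X + 2) = |3| × SD(X) = 3 × 2 \sqrt{5} = 6 \sqrt{5}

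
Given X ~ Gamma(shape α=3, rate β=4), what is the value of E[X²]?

Using the identity E[X²] = Var(X) + (E[X])²:
E[X] = \frac{3}{4}
Var(X) = \frac{3}{16}
E[X²] = \frac{3}{16} + (\frac{3}{4})²
= \frac{3}{4}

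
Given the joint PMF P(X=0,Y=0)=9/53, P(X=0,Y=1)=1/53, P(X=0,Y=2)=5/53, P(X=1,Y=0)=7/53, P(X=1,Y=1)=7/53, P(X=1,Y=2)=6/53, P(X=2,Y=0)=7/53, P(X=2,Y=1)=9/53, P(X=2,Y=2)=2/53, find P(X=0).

P(X=0) = P(X=0,Y=0) + P(X=0,Y=1) + P(X=0,Y=2)
= 9/53 + 1/53 + 5/53
= 15/53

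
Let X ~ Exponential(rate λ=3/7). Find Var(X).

For X ~ Exponential(rate λ=3/7):
Var(X) = \frac{49}{9}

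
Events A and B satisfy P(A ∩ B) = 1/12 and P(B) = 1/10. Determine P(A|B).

P(A|B) = P(A ∩ B) / P(B)
= (1/12) / (1/10)
= 5/6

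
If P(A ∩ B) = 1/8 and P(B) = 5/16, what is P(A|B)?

P(A|B) = P(A ∩ B) / P(B)
= (1/8) / (5/16)
= 2/5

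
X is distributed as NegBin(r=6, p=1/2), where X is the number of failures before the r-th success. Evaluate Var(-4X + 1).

For X ~ NegBin(r=6, p=1/2), where X is the number of failures before the r-th success:
Var(X) = 12
Var(-4X + 1) = (-4)² × Var(X) = 16 × 12 = 192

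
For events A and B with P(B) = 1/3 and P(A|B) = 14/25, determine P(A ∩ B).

By definition, P(A|B) = P(A ∩ B) / P(B)
So P(A ∩ B) = P(A|B) × P(B)
= 14/25 × 1/3
= 14/75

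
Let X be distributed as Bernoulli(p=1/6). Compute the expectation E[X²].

Using the identity E[X²] = Var(X) + (E[X])²:
E[X] = \frac{1}{6}
Var(X) = \frac{5}{36}
E[X²] = \frac{5}{36} + (\frac{1}{6})²
= \frac{1}{6}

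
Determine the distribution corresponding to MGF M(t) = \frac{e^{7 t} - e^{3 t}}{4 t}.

The MGF M(t) = \frac{e^{7 t} - e^{3 t}}{4 t} is the standard form for the Uniform distribution.
Comparing with the known MGF formula identifies: Uniform(3, 7)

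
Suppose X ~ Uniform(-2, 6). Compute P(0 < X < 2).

P(0 < X < 2) = ∫_{0}^{2} f(x) dx
where f(x) = \frac{1}{8}
= \frac{1}{4}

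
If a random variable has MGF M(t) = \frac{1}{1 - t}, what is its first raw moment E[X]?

To find E[X], compute M^(1)(0):
M^(1)(t) = \frac{1}{\left(1 - t\right)^{2}}
M^(1)(0) = 1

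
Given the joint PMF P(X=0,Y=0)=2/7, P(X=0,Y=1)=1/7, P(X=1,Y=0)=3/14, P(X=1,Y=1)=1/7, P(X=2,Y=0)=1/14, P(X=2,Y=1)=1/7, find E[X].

First find marginal of X:
P(X=0) = 3/7
P(X=1) = 5/14
P(X=2) = 3/14
E[X] = 0 × 3/7 + 1 × 5/14 + 2 × 3/14 = 11/14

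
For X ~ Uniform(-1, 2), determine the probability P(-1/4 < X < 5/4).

P(-1/4 < X < 5/4) = ∫_{-1/4}^{5/4} f(x) dx
where f(x) = \frac{1}{3}
= \frac{1}{2}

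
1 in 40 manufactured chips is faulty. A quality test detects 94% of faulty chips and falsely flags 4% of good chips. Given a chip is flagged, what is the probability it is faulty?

Let D = the rare event, + = positive/flagged.
P(D) = 1/40
P(+|D) = 94/100 = 47/50
P(+|D') = 4/100 = 1/25
P(+) = P(+|D)P(D) + P(+|D')P(D')
     = \frac{47}{50} × \frac{1}{40} + \frac{1}{25} × \frac{39}{40}
     = \frac{1}{16}
P(D|+) = P(+|D)P(D)/P(+) = \frac{47}{125}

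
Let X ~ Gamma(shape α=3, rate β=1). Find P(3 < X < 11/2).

P(3 < X < 11/2) = ∫_{3}^{11/2} f(x) dx
where f(x) = \frac{x^{2} e^{- x}}{2}
= - \frac{173}{8 e^{\frac{11}{2}}} + \frac{17}{2 e^{3}}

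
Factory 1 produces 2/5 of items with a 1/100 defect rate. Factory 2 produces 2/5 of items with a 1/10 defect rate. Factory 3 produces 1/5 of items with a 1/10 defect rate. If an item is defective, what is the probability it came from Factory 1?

Using Bayes' theorem:
P(F1) = 2/5, P(D|F1) = 1/100
P(F2) = 2/5, P(D|F2) = 1/10
P(F3) = 1/5, P(D|F3) = 1/10
P(D) = P(D|F1)P(F1) + P(D|F2)P(F2) + P(D|F3)P(F3)
     = \frac{8}{125}
P(F1|D) = P(D|F1)P(F1) / P(D)
= \frac{1}{16}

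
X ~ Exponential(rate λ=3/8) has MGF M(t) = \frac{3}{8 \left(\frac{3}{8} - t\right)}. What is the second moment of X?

To find E[X^2], compute M^(2)(0):
M^(1)(t) = \frac{3}{8 \left(\frac{3}{8} - t\right)^{2}}
M^(2)(t) = \frac{3}{4 \left(\frac{3}{8} - t\right)^{3}}
M^(2)(0) = \frac{128}{9}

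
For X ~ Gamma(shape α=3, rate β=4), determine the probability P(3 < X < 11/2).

P(3 < X < 11/2) = ∫_{3}^{11/2} f(x) dx
where f(x) = 32 x^{2} e^{- 4 x}
= \frac{5 \left(-53 + 17 e^{10}\right)}{e^{22}}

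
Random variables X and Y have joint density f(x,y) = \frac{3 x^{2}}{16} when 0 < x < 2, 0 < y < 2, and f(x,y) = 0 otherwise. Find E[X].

f_X(x) = ∫_0^2 \frac{3 x^{2}}{16} dy = \frac{3 x^{2}}{8}
E[X] = ∫_0^2 x × (\frac{3 x^{2}}{8}) dx = \frac{3}{2}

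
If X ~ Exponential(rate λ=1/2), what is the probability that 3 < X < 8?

P(3 < X < 8) = ∫_{3}^{8} f(x) dx
where f(x) = \frac{e^{- \frac{x}{2}}}{2}
= - \frac{1}{e^{4}} + e^{- \frac{3}{2}}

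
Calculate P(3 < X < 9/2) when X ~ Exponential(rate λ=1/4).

P(3 < X < 9/2) = ∫_{3}^{9/2} f(x) dx
where f(x) = \frac{e^{- \frac{x}{4}}}{4}
= - \frac{1}{e^{\frac{9}{8}}} + e^{- \frac{3}{4}}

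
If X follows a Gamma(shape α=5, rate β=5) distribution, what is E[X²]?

Using the identity E[X²] = Var(X) + (E[X])²:
E[X] = 1
Var(X) = \frac{1}{5}
E[X²] = \frac{1}{5} + (1)²
= \frac{6}{5}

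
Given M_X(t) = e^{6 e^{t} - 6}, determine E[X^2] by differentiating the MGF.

To find E[X^2], compute M^(2)(0):
M^(1)(t) = 6 e^{t} e^{6 e^{t} - 6}
M^(2)(t) = 36 e^{2 t} e^{6 e^{t} - 6} + 6 e^{t} e^{6 e^{t} - 6}
M^(2)(0) = 42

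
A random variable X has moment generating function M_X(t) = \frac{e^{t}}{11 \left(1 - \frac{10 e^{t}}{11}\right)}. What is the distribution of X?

The MGF M(t) = \frac{e^{t}}{11 \left(1 - \frac{10 e^{t}}{11}\right)} is the standard form for the Geometric distribution.
Comparing with the known MGF formula identifies: Geometric(p=1/11), X = trial number of first success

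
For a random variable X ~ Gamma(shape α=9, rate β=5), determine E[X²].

Using the identity E[X²] = Var(X) + (E[X])²:
E[X] = \frac{9}{5}
Var(X) = \frac{9}{25}
E[X²] = \frac{9}{25} + (\frac{9}{5})²
= \frac{18}{5}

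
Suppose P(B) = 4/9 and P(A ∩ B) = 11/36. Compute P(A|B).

P(A|B) = P(A ∩ B) / P(B)
= (11/36) / (4/9)
= 11/16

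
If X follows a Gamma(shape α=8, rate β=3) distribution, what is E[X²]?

Using the identity E[X²] = Var(X) + (E[X])²:
E[X] = \frac{8}{3}
Var(X) = \frac{8}{9}
E[X²] = \frac{8}{9} + (\frac{8}{3})²
= 8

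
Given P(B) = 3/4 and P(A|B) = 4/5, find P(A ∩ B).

By definition, P(A|B) = P(A ∩ B) / P(B)
So P(A ∩ B) = P(A|B) × P(B)
= 4/5 × 3/4
= 3/5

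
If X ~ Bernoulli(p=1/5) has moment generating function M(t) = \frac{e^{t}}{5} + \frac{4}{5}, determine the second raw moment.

To find E[X^2], compute M^(2)(0):
M^(1)(t) = \frac{e^{t}}{5}
M^(2)(t) = \frac{e^{t}}{5}
M^(2)(0) = \frac{1}{5}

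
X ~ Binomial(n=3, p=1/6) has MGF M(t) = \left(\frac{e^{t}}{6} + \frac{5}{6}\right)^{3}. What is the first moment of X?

To find E[X], compute M^(1)(0):
M^(1)(t) = \frac{\left(\frac{e^{t}}{6} + \frac{5}{6}\right)^{2} e^{t}}{2}
M^(1)(0) = \frac{1}{2}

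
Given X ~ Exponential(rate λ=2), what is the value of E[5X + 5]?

For X ~ Exponential(rate λ=2):
E[X] = \frac{1}{2}
E[5X + 5] = 5 × E[X] + 5 = \frac{15}{2}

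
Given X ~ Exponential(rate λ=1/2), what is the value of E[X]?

For X ~ Exponential(rate λ=1/2), the expected value is:
E[X] = 2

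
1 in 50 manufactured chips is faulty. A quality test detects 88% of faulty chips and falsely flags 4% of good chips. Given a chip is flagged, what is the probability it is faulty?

Let D = the rare event, + = positive/flagged.
P(D) = 1/50
P(+|D) = 88/100 = 22/25
P(+|D') = 4/100 = 1/25
P(+) = P(+|D)P(D) + P(+|D')P(D')
     = \frac{22}{25} × \frac{1}{50} + \frac{1}{25} × \frac{49}{50}
     = \frac{71}{1250}
P(D|+) = P(+|D)P(D)/P(+) = \frac{22}{71}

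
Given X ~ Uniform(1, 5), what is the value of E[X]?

For X ~ Uniform(1, 5), the expected value is:
E[X] = 3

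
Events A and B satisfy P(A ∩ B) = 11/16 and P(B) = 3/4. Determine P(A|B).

P(A|B) = P(A ∩ B) / P(B)
= (11/16) / (3/4)
= 11/12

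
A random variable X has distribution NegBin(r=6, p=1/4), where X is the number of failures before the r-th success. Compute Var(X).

For X ~ NegBin(r=6, p=1/4), where X is the number of failures before the r-th success:
Var(X) = 72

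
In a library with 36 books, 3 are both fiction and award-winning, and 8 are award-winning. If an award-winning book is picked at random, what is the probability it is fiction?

P(A ∩ B) = 3/36 = 1/12
P(B) = 8/36 = 2/9
P(A|B) = P(A ∩ B) / P(B) = (1/12) / (2/9) = 3/8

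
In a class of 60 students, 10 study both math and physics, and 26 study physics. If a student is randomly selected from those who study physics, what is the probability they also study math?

P(A ∩ B) = 10/60 = 1/6
P(B) = 26/60 = 13/30
P(A|B) = P(A ∩ B) / P(B) = (1/6) / (13/30) = 5/13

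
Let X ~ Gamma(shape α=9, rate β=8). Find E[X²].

Using the identity E[X²] = Var(X) + (E[X])²:
E[X] = \frac{9}{8}
Var(X) = \frac{9}{64}
E[X²] = \frac{9}{64} + (\frac{9}{8})²
= \frac{45}{32}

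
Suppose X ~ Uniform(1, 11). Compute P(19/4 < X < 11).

P(19/4 < X < 11) = ∫_{19/4}^{11} f(x) dx
where f(x) = \frac{1}{10}
= \frac{5}{8}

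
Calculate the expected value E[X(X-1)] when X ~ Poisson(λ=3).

E[X(X-1)] = E[X² - X] = E[X²] - E[X]
E[X] = 3
E[X²] = Var(X) + (E[X])² = 3 + (3)² = 12
E[X(X-1)] = 12 - 3 = 9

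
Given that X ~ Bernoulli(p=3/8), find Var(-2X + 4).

For X ~ Bernoulli(p=3/8):
Var(X) = \frac{15}{64}
Var(-2X + 4) = (-2)² × Var(X) = 4 × \frac{15}{64} = \frac{15}{16}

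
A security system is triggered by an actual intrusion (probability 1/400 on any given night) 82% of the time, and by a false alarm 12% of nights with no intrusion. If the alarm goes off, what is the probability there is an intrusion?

Let D = the rare event, + = positive/flagged.
P(D) = 1/400
P(+|D) = 82/100 = 41/50
P(+|D') = 12/100 = 3/25
P(+) = P(+|D)P(D) + P(+|D')P(D')
     = \frac{41}{50} × \frac{1}{400} + \frac{3}{25} × \frac{399}{400}
     = \frac{487}{4000}
P(D|+) = P(+|D)P(D)/P(+) = \frac{41}{2435}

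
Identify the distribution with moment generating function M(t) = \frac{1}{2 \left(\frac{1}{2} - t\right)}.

The MGF M(t) = \frac{1}{2 \left(\frac{1}{2} - t\right)} is the standard form for the Exponential distribution.
Comparing with the known MGF formula identifies: Exponential(rate λ=1/2)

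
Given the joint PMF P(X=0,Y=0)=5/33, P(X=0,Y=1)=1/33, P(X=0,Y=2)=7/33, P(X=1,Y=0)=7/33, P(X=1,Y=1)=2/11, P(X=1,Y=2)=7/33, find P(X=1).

P(X=1) = P(X=1,Y=0) + P(X=1,Y=1) + P(X=1,Y=2)
= 7/33 + 2/11 + 7/33
= 20/33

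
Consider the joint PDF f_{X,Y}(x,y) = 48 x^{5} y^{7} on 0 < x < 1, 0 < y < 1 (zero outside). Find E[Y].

E[Y] = ∫_0^1 ∫_0^1 y × f(x,y) dx dy
= \frac{8}{9}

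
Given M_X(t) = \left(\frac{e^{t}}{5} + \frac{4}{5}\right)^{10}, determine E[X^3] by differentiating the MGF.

To find E[X^3], compute M^(3)(0):
M^(1)(t) = 2 \left(\frac{e^{t}}{5} + \frac{4}{5}\right)^{9} e^{t}
M^(2)(t) = 2 \left(\frac{e^{t}}{5} + \frac{4}{5}\right)^{9} e^{t} + \frac{18 \left(\frac{e^{t}}{5} + \frac{4}{5}\right)^{8} e^{2 t}}{5}
M^(3)(t) = 2 \left(\frac{e^{t}}{5} + \frac{4}{5}\right)^{9} e^{t} + \frac{54 \left(\frac{e^{t}}{5} + \frac{4}{5}\right)^{8} e^{2 t}}{5} + \frac{144 \left(\frac{e^{t}}{5} + \frac{4}{5}\right)^{7} e^{3 t}}{25}
M^(3)(0) = \frac{464}{25}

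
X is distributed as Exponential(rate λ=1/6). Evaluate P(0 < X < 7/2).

P(0 < X < 7/2) = ∫_{0}^{7/2} f(x) dx
where f(x) = \frac{e^{- \frac{x}{6}}}{6}
= 1 - e^{- \frac{7}{12}}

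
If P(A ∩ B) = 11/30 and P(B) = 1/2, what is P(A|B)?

P(A|B) = P(A ∩ B) / P(B)
= (11/30) / (1/2)
= 11/15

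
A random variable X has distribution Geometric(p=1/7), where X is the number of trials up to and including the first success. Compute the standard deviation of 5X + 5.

For X ~ Geometric(p=1/7), where X is the number of trials up to and including the first success:
Var(X) = 42
SD(X) = √(Var(X)) = √(42) = \sqrt{42}
SD(5X + 5) = |5| × SD(X) = 5 × \sqrt{42} = 5 \sqrt{42}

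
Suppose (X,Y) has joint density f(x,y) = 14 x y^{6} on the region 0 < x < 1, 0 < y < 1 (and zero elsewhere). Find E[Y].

E[Y] = ∫_0^1 ∫_0^1 y × f(x,y) dx dy
= \frac{7}{8}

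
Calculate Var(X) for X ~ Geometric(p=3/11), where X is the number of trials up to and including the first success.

For X ~ Geometric(p=3/11), where X is the number of trials up to and including the first success:
Var(X) = \frac{88}{9}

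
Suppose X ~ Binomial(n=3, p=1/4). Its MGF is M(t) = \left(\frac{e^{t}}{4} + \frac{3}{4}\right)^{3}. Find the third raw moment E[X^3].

To find E[X^3], compute M^(3)(0):
M^(1)(t) = \frac{3 \left(\frac{e^{t}}{4} + \frac{3}{4}\right)^{2} e^{t}}{4}
M^(2)(t) = \frac{3 \left(\frac{e^{t}}{4} + \frac{3}{4}\right)^{2} e^{t}}{4} + \frac{3 \left(\frac{e^{t}}{4} + \frac{3}{4}\right) e^{2 t}}{8}
M^(3)(t) = \frac{3 \left(\frac{e^{t}}{4} + \frac{3}{4}\right)^{2} e^{t}}{4} + \frac{9 \left(\frac{e^{t}}{4} + \frac{3}{4}\right) e^{2 t}}{8} + \frac{3 e^{3 t}}{32}
M^(3)(0) = \frac{63}{32}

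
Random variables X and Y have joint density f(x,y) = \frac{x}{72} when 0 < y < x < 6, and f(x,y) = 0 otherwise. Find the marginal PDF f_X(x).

f_X(x) = ∫_0^x \frac{x}{72} dy = \frac{x^{2}}{72}
for 0 < x < 6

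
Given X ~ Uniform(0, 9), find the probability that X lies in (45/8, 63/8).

P(45/8 < X < 63/8) = ∫_{45/8}^{63/8} f(x) dx
where f(x) = \frac{1}{9}
= \frac{1}{4}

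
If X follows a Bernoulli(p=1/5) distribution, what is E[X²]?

Using the identity E[X²] = Var(X) + (E[X])²:
E[X] = \frac{1}{5}
Var(X) = \frac{4}{25}
E[X²] = \frac{4}{25} + (\frac{1}{5})²
= \frac{1}{5}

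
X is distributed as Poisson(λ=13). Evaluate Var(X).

For X ~ Poisson(λ=13):
Var(X) = 13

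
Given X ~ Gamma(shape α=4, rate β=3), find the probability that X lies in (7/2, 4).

P(7/2 < X < 4) = ∫_{7/2}^{4} f(x) dx
where f(x) = \frac{27 x^{3} e^{- 3 x}}{2}
= - \frac{373}{e^{12}} + \frac{4153}{16 e^{\frac{21}{2}}}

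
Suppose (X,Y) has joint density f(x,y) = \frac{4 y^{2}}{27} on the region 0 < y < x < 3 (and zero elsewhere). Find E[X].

f_X(x) = ∫_0^x \frac{4 y^{2}}{27} dy = \frac{4 x^{3}}{81}
E[X] = ∫_0^3 x × (\frac{4 x^{3}}{81}) dx = \frac{12}{5}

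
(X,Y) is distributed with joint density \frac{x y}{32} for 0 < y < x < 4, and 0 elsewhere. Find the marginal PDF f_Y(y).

f_Y(y) = ∫_y^4 \frac{x y}{32} dx = \frac{y \left(16 - y^{2}\right)}{64}
for 0 < y < 4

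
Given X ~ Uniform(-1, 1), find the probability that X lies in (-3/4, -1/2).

P(-3/4 < X < -1/2) = ∫_{-3/4}^{-1/2} f(x) dx
where f(x) = \frac{1}{2}
= \frac{1}{8}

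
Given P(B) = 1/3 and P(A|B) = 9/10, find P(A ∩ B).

By definition, P(A|B) = P(A ∩ B) / P(B)
So P(A ∩ B) = P(A|B) × P(B)
= 9/10 × 1/3
= 3/10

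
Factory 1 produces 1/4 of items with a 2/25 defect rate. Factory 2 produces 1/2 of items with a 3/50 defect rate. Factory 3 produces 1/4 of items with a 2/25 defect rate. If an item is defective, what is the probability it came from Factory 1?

Using Bayes' theorem:
P(F1) = 1/4, P(D|F1) = 2/25
P(F2) = 1/2, P(D|F2) = 3/50
P(F3) = 1/4, P(D|F3) = 2/25
P(D) = P(D|F1)P(F1) + P(D|F2)P(F2) + P(D|F3)P(F3)
     = \frac{7}{100}
P(F1|D) = P(D|F1)P(F1) / P(D)
= \frac{2}{7}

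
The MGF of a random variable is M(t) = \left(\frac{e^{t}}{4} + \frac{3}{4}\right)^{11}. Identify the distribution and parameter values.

The MGF M(t) = \left(\frac{e^{t}}{4} + \frac{3}{4}\right)^{11} is the standard form for the Binomial distribution.
Comparing with the known MGF formula identifies: Binomial(n=11, p=1/4)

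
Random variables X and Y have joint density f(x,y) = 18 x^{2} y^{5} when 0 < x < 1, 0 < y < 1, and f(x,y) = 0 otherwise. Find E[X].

E[X] = ∫_0^1 ∫_0^1 x × f(x,y) dy dx
= ∫_0^1 ∫_0^1 x × (18 x^{2} y^{5}) dy dx
= \frac{3}{4}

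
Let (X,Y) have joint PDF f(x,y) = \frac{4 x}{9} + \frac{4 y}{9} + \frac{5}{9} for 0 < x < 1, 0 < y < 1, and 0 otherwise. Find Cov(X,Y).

E[XY] = ∫∫ xy × f(x,y) dx dy = \frac{31}{108}
E[X] = \frac{29}{54}
E[Y] = \frac{29}{54}
Cov(X,Y) = E[XY] - E[X]E[Y] = - \frac{1}{729}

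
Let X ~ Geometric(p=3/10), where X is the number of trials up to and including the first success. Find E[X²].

Using the identity E[X²] = Var(X) + (E[X])²:
E[X] = \frac{10}{3}
Var(X) = \frac{70}{9}
E[X²] = \frac{70}{9} + (\frac{10}{3})²
= \frac{170}{9}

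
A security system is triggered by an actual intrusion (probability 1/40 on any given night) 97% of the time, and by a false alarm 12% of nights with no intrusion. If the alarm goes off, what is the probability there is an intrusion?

Let D = the rare event, + = positive/flagged.
P(D) = 1/40
P(+|D) = 97/100
P(+|D') = 12/100 = 3/25
P(+) = P(+|D)P(D) + P(+|D')P(D')
     = \frac{97}{100} × \frac{1}{40} + \frac{3}{25} × \frac{39}{40}
     = \frac{113}{800}
P(D|+) = P(+|D)P(D)/P(+) = \frac{97}{565}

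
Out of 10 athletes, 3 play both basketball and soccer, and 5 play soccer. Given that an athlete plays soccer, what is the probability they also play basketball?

P(A ∩ B) = 3/10
P(B) = 5/10 = 1/2
P(A|B) = P(A ∩ B) / P(B) = (3/10) / (1/2) = 3/5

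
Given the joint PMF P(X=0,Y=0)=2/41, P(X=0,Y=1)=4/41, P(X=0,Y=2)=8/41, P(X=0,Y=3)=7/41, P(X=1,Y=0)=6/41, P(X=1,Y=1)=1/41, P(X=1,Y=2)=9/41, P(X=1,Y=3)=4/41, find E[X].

First find marginal of X:
P(X=0) = 21/41
P(X=1) = 20/41
E[X] = 0 × 21/41 + 1 × 20/41 = 20/41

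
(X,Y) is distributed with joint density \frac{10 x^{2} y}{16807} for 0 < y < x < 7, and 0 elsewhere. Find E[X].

f_X(x) = ∫_0^x \frac{10 x^{2} y}{16807} dy = \frac{5 x^{4}}{16807}
E[X] = ∫_0^7 x × (\frac{5 x^{4}}{16807}) dx = \frac{35}{6}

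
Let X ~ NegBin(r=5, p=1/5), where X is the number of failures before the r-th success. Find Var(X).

For X ~ NegBin(r=5, p=1/5), where X is the number of failures before the r-th success:
Var(X) = 100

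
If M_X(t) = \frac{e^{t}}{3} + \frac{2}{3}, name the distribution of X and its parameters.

The MGF M(t) = \frac{e^{t}}{3} + \frac{2}{3} is the standard form for the Bernoulli distribution.
Comparing with the known MGF formula identifies: Bernoulli(p=1/3)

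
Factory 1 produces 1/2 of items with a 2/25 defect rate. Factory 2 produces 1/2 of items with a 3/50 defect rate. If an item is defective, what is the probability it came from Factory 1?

Using Bayes' theorem:
P(F1) = 1/2, P(D|F1) = 2/25
P(F2) = 1/2, P(D|F2) = 3/50
P(D) = P(D|F1)P(F1) + P(D|F2)P(F2)
     = \frac{7}{100}
P(F1|D) = P(D|F1)P(F1) / P(D)
= \frac{4}{7}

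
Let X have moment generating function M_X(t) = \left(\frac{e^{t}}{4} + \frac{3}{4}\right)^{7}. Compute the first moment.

To find E[X], compute M^(1)(0):
M^(1)(t) = \frac{7 \left(\frac{e^{t}}{4} + \frac{3}{4}\right)^{6} e^{t}}{4}
M^(1)(0) = \frac{7}{4}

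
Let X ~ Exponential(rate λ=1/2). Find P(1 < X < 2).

P(1 < X < 2) = ∫_{1}^{2} f(x) dx
where f(x) = \frac{e^{- \frac{x}{2}}}{2}
= - \frac{1}{e} + e^{- \frac{1}{2}}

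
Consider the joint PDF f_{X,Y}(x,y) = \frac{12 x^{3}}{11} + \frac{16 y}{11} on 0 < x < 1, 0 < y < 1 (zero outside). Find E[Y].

E[Y] = ∫_0^1 ∫_0^1 y × f(x,y) dx dy
= \frac{41}{66}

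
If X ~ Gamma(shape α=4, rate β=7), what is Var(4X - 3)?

For X ~ Gamma(shape α=4, rate β=7):
Var(X) = \frac{4}{49}
Var(4X - 3) = (4)² × Var(X) = 16 × \frac{4}{49} = \frac{64}{49}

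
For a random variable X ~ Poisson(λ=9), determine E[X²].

Using the identity E[X²] = Var(X) + (E[X])²:
E[X] = 9
Var(X) = 9
E[X²] = 9 + (9)²
= 90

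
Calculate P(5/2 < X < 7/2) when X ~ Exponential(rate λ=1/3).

P(5/2 < X < 7/2) = ∫_{5/2}^{7/2} f(x) dx
where f(x) = \frac{e^{- \frac{x}{3}}}{3}
= - \frac{1 - e^{\frac{1}{3}}}{e^{\frac{7}{6}}}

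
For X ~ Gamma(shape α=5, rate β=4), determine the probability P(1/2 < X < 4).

P(1/2 < X < 4) = ∫_{1/2}^{4} f(x) dx
where f(x) = \frac{128 x^{4} e^{- 4 x}}{3}
= \frac{7 \left(-1525 + 3 e^{14}\right)}{3 e^{16}}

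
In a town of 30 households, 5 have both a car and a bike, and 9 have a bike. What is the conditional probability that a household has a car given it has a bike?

P(A ∩ B) = 5/30 = 1/6
P(B) = 9/30 = 3/10
P(A|B) = P(A ∩ B) / P(B) = (1/6) / (3/10) = 5/9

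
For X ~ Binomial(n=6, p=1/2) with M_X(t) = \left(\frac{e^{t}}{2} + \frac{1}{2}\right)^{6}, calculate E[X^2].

To find E[X^2], compute M^(2)(0):
M^(1)(t) = 3 \left(\frac{e^{t}}{2} + \frac{1}{2}\right)^{5} e^{t}
M^(2)(t) = 3 \left(\frac{e^{t}}{2} + \frac{1}{2}\right)^{5} e^{t} + \frac{15 \left(\frac{e^{t}}{2} + \frac{1}{2}\right)^{4} e^{2 t}}{2}
M^(2)(0) = \frac{21}{2}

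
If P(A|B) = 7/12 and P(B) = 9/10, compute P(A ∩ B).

By definition, P(A|B) = P(A ∩ B) / P(B)
So P(A ∩ B) = P(A|B) × P(B)
= 7/12 × 9/10
= 21/40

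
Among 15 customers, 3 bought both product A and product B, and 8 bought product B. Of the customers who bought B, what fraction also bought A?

P(A ∩ B) = 3/15 = 1/5
P(B) = 8/15
P(A|B) = P(A ∩ B) / P(B) = (1/5) / (8/15) = 3/8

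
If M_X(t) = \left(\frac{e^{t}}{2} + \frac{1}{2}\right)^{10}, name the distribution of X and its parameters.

The MGF M(t) = \left(\frac{e^{t}}{2} + \frac{1}{2}\right)^{10} is the standard form for the Binomial distribution.
Comparing with the known MGF formula identifies: Binomial(n=10, p=1/2)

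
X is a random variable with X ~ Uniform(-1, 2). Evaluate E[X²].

Using the identity E[X²] = Var(X) + (E[X])²:
E[X] = \frac{1}{2}
Var(X) = \frac{3}{4}
E[X²] = \frac{3}{4} + (\frac{1}{2})²
= 1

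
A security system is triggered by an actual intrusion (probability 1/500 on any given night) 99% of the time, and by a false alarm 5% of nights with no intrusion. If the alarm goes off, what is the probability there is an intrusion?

Let D = the rare event, + = positive/flagged.
P(D) = 1/500
P(+|D) = 99/100
P(+|D') = 5/100 = 1/20
P(+) = P(+|D)P(D) + P(+|D')P(D')
     = \frac{99}{100} × \frac{1}{500} + \frac{1}{20} × \frac{499}{500}
     = \frac{1297}{25000}
P(D|+) = P(+|D)P(D)/P(+) = \frac{99}{2594}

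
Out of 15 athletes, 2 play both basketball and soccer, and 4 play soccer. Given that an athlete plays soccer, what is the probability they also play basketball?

P(A ∩ B) = 2/15
P(B) = 4/15
P(A|B) = P(A ∩ B) / P(B) = (2/15) / (4/15) = 1/2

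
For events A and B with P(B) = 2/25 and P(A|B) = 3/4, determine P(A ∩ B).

By definition, P(A|B) = P(A ∩ B) / P(B)
So P(A ∩ B) = P(A|B) × P(B)
= 3/4 × 2/25
= 3/50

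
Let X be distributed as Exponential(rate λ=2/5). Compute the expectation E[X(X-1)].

E[X(X-1)] = E[X² - X] = E[X²] - E[X]
E[X] = \frac{5}{2}
E[X²] = Var(X) + (E[X])² = \frac{25}{4} + (\frac{5}{2})² = \frac{25}{2}
E[X(X-1)] = \frac{25}{2} - \frac{5}{2} = 10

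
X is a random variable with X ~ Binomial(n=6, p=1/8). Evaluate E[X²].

Using the identity E[X²] = Var(X) + (E[X])²:
E[X] = \frac{3}{4}
Var(X) = \frac{21}{32}
E[X²] = \frac{21}{32} + (\frac{3}{4})²
= \frac{39}{32}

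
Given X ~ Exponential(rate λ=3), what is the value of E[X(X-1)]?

E[X(X-1)] = E[X² - X] = E[X²] - E[X]
E[X] = \frac{1}{3}
E[X²] = Var(X) + (E[X])² = \frac{1}{9} + (\frac{1}{3})² = \frac{2}{9}
E[X(X-1)] = \frac{2}{9} - \frac{1}{3} = - \frac{1}{9}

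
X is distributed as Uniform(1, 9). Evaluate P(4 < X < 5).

P(4 < X < 5) = ∫_{4}^{5} f(x) dx
where f(x) = \frac{1}{8}
= \frac{1}{8}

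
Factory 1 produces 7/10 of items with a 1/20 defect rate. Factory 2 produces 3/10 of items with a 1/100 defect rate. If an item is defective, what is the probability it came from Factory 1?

Using Bayes' theorem:
P(F1) = 7/10, P(D|F1) = 1/20
P(F2) = 3/10, P(D|F2) = 1/100
P(D) = P(D|F1)P(F1) + P(D|F2)P(F2)
     = \frac{19}{500}
P(F1|D) = P(D|F1)P(F1) / P(D)
= \frac{35}{38}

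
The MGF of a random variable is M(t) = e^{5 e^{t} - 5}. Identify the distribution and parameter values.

The MGF M(t) = e^{5 e^{t} - 5} is the standard form for the Poisson distribution.
Comparing with the known MGF formula identifies: Poisson(λ=5)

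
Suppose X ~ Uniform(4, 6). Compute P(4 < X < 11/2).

P(4 < X < 11/2) = ∫_{4}^{11/2} f(x) dx
where f(x) = \frac{1}{2}
= \frac{3}{4}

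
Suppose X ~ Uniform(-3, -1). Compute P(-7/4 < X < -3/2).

P(-7/4 < X < -3/2) = ∫_{-7/4}^{-3/2} f(x) dx
where f(x) = \frac{1}{2}
= \frac{1}{8}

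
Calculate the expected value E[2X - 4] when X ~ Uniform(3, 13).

For X ~ Uniform(3, 13):
E[X] = 8
E[2X - 4] = 2 × E[X] - 4 = 12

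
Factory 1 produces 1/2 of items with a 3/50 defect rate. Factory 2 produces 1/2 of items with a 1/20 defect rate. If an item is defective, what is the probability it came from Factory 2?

Using Bayes' theorem:
P(F1) = 1/2, P(D|F1) = 3/50
P(F2) = 1/2, P(D|F2) = 1/20
P(D) = P(D|F1)P(F1) + P(D|F2)P(F2)
     = \frac{11}{200}
P(F2|D) = P(D|F2)P(F2) / P(D)
= \frac{5}{11}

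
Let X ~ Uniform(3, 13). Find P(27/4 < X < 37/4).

P(27/4 < X < 37/4) = ∫_{27/4}^{37/4} f(x) dx
where f(x) = \frac{1}{10}
= \frac{1}{4}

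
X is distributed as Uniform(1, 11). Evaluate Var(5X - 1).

For X ~ Uniform(1, 11):
Var(X) = \frac{25}{3}
Var(5X - 1) = (5)² × Var(X) = 25 × \frac{25}{3} = \frac{625}{3}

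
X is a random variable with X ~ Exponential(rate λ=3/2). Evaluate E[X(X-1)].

E[X(X-1)] = E[X² - X] = E[X²] - E[X]
E[X] = \frac{2}{3}
E[X²] = Var(X) + (E[X])² = \frac{4}{9} + (\frac{2}{3})² = \frac{8}{9}
E[X(X-1)] = \frac{8}{9} - \frac{2}{3} = \frac{2}{9}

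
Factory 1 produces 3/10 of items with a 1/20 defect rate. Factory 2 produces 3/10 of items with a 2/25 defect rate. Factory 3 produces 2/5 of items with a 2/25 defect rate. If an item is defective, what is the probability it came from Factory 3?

Using Bayes' theorem:
P(F1) = 3/10, P(D|F1) = 1/20
P(F2) = 3/10, P(D|F2) = 2/25
P(F3) = 2/5, P(D|F3) = 2/25
P(D) = P(D|F1)P(F1) + P(D|F2)P(F2) + P(D|F3)P(F3)
     = \frac{71}{1000}
P(F3|D) = P(D|F3)P(F3) / P(D)
= \frac{32}{71}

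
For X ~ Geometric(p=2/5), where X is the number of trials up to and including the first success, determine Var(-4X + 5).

For X ~ Geometric(p=2/5), where X is the number of trials up to and including the first success:
Var(X) = \frac{15}{4}
Var(-4X + 5) = (-4)² × Var(X) = 16 × \frac{15}{4} = 60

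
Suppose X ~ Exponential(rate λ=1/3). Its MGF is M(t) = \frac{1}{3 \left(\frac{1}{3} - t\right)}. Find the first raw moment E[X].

To find E[X], compute M^(1)(0):
M^(1)(t) = \frac{1}{3 \left(\frac{1}{3} - t\right)^{2}}
M^(1)(0) = 3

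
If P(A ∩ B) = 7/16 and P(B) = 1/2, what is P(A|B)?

P(A|B) = P(A ∩ B) / P(B)
= (7/16) / (1/2)
= 7/8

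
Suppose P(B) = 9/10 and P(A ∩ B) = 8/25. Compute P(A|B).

P(A|B) = P(A ∩ B) / P(B)
= (8/25) / (9/10)
= 16/45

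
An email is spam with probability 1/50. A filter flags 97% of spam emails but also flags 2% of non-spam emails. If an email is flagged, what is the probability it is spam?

Let D = the rare event, + = positive/flagged.
P(D) = 1/50
P(+|D) = 97/100
P(+|D') = 2/100 = 1/50
P(+) = P(+|D)P(D) + P(+|D')P(D')
     = \frac{97}{100} × \frac{1}{50} + \frac{1}{50} × \frac{49}{50}
     = \frac{39}{1000}
P(D|+) = P(+|D)P(D)/P(+) = \frac{97}{195}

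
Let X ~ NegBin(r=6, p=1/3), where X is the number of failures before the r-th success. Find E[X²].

Using the identity E[X²] = Var(X) + (E[X])²:
E[X] = 12
Var(X) = 36
E[X²] = 36 + (12)²
= 180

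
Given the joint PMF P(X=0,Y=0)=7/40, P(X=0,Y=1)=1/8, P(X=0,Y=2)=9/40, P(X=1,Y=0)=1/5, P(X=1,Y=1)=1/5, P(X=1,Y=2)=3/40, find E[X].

First find marginal of X:
P(X=0) = 21/40
P(X=1) = 19/40
E[X] = 0 × 21/40 + 1 × 19/40 = 19/40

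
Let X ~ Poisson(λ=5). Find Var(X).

For X ~ Poisson(λ=5):
Var(X) = 5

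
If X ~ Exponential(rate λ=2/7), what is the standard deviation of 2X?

For X ~ Exponential(rate λ=2/7):
Var(X) = \frac{49}{4}
SD(X) = √(Var(X)) = √(\frac{49}{4}) = \frac{7}{2}
SD(2X) = |2| × SD(X) = 2 × \frac{7}{2} = 7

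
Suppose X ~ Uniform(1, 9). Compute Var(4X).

For X ~ Uniform(1, 9):
Var(X) = \frac{16}{3}
Var(4X) = (4)² × Var(X) = 16 × \frac{16}{3} = \frac{256}{3}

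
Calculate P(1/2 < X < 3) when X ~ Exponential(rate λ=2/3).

P(1/2 < X < 3) = ∫_{1/2}^{3} f(x) dx
where f(x) = \frac{2 e^{- \frac{2 x}{3}}}{3}
= - \frac{1}{e^{2}} + e^{- \frac{1}{3}}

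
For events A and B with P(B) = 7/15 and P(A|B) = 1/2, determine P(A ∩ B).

By definition, P(A|B) = P(A ∩ B) / P(B)
So P(A ∩ B) = P(A|B) × P(B)
= 1/2 × 7/15
= 7/30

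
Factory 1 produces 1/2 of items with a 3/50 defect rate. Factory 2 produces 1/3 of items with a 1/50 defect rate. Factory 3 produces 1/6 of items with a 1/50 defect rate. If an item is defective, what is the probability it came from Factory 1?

Using Bayes' theorem:
P(F1) = 1/2, P(D|F1) = 3/50
P(F2) = 1/3, P(D|F2) = 1/50
P(F3) = 1/6, P(D|F3) = 1/50
P(D) = P(D|F1)P(F1) + P(D|F2)P(F2) + P(D|F3)P(F3)
     = \frac{1}{25}
P(F1|D) = P(D|F1)P(F1) / P(D)
= \frac{3}{4}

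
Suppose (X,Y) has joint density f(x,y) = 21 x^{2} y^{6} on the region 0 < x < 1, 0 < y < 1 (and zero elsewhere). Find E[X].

E[X] = ∫_0^1 ∫_0^1 x × f(x,y) dy dx
= ∫_0^1 ∫_0^1 x × (21 x^{2} y^{6}) dy dx
= \frac{3}{4}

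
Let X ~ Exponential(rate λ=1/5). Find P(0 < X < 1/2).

P(0 < X < 1/2) = ∫_{0}^{1/2} f(x) dx
where f(x) = \frac{e^{- \frac{x}{5}}}{5}
= 1 - e^{- \frac{1}{10}}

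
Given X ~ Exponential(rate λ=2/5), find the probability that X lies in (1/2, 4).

P(1/2 < X < 4) = ∫_{1/2}^{4} f(x) dx
where f(x) = \frac{2 e^{- \frac{2 x}{5}}}{5}
= - \frac{1 - e^{\frac{7}{5}}}{e^{\frac{8}{5}}}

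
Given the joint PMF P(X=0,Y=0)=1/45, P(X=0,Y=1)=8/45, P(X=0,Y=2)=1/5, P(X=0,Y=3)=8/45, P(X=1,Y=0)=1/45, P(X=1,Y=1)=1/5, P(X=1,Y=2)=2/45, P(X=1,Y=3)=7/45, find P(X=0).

P(X=0) = P(X=0,Y=0) + P(X=0,Y=1) + P(X=0,Y=2) + P(X=0,Y=3)
= 1/45 + 8/45 + 1/5 + 8/45
= 26/45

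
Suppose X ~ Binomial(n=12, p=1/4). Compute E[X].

For X ~ Binomial(n=12, p=1/4), the expected value is:
E[X] = 3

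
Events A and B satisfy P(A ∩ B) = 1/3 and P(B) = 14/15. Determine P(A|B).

P(A|B) = P(A ∩ B) / P(B)
= (1/3) / (14/15)
= 5/14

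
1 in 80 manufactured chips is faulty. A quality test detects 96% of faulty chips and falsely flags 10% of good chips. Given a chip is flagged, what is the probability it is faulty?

Let D = the rare event, + = positive/flagged.
P(D) = 1/80
P(+|D) = 96/100 = 24/25
P(+|D') = 10/100 = 1/10
P(+) = P(+|D)P(D) + P(+|D')P(D')
     = \frac{24}{25} × \frac{1}{80} + \frac{1}{10} × \frac{79}{80}
     = \frac{443}{4000}
P(D|+) = P(+|D)P(D)/P(+) = \frac{48}{443}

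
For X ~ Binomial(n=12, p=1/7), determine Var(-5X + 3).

For X ~ Binomial(n=12, p=1/7):
Var(X) = \frac{72}{49}
Var(-5X + 3) = (-5)² × Var(X) = 25 × \frac{72}{49} = \frac{1800}{49}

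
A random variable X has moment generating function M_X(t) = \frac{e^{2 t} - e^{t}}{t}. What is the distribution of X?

The MGF M(t) = \frac{e^{2 t} - e^{t}}{t} is the standard form for the Uniform distribution.
Comparing with the known MGF formula identifies: Uniform(1, 2)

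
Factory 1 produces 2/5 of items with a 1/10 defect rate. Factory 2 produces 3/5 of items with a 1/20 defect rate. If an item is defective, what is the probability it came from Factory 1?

Using Bayes' theorem:
P(F1) = 2/5, P(D|F1) = 1/10
P(F2) = 3/5, P(D|F2) = 1/20
P(D) = P(D|F1)P(F1) + P(D|F2)P(F2)
     = \frac{7}{100}
P(F1|D) = P(D|F1)P(F1) / P(D)
= \frac{4}{7}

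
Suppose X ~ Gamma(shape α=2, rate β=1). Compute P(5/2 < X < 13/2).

P(5/2 < X < 13/2) = ∫_{5/2}^{13/2} f(x) dx
where f(x) = x e^{- x}
= \frac{-15 + 7 e^{4}}{2 e^{\frac{13}{2}}}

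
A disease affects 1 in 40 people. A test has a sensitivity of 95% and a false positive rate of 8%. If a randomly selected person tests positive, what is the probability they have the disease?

Let D = the rare event, + = positive/flagged.
P(D) = 1/40
P(+|D) = 95/100 = 19/20
P(+|D') = 8/100 = 2/25
P(+) = P(+|D)P(D) + P(+|D')P(D')
     = \frac{19}{20} × \frac{1}{40} + \frac{2}{25} × \frac{39}{40}
     = \frac{407}{4000}
P(D|+) = P(+|D)P(D)/P(+) = \frac{95}{407}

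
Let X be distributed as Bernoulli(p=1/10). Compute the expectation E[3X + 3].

For X ~ Bernoulli(p=1/10):
E[X] = \frac{1}{10}
E[3X + 3] = 3 × E[X] + 3 = \frac{33}{10}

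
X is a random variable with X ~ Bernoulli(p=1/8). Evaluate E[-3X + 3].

For X ~ Bernoulli(p=1/8):
E[X] = \frac{1}{8}
E[-3X + 3] = -3 × E[X] + 3 = \frac{21}{8}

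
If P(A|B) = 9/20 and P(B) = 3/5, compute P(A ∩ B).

By definition, P(A|B) = P(A ∩ B) / P(B)
So P(A ∩ B) = P(A|B) × P(B)
= 9/20 × 3/5
= 27/100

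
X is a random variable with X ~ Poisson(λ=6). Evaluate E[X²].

Using the identity E[X²] = Var(X) + (E[X])²:
E[X] = 6
Var(X) = 6
E[X²] = 6 + (6)²
= 42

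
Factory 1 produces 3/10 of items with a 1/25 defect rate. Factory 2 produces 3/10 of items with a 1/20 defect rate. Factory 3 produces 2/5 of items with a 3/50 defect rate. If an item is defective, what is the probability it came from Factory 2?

Using Bayes' theorem:
P(F1) = 3/10, P(D|F1) = 1/25
P(F2) = 3/10, P(D|F2) = 1/20
P(F3) = 2/5, P(D|F3) = 3/50
P(D) = P(D|F1)P(F1) + P(D|F2)P(F2) + P(D|F3)P(F3)
     = \frac{51}{1000}
P(F2|D) = P(D|F2)P(F2) / P(D)
= \frac{5}{17}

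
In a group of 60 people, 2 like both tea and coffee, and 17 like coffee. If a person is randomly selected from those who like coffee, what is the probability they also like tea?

P(A ∩ B) = 2/60 = 1/30
P(B) = 17/60
P(A|B) = P(A ∩ B) / P(B) = (1/30) / (17/60) = 2/17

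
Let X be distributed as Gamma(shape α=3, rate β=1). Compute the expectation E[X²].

Using the identity E[X²] = Var(X) + (E[X])²:
E[X] = 3
Var(X) = 3
E[X²] = 3 + (3)²
= 12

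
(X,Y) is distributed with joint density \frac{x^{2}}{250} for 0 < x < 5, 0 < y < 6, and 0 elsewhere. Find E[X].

f_X(x) = ∫_0^6 \frac{x^{2}}{250} dy = \frac{3 x^{2}}{125}
E[X] = ∫_0^5 x × (\frac{3 x^{2}}{125}) dx = \frac{15}{4}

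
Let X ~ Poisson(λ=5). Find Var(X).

For X ~ Poisson(λ=5):
Var(X) = 5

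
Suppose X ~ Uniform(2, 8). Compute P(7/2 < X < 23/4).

P(7/2 < X < 23/4) = ∫_{7/2}^{23/4} f(x) dx
where f(x) = \frac{1}{6}
= \frac{3}{8}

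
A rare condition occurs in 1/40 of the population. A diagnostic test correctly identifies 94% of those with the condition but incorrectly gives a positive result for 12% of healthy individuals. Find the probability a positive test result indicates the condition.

Let D = the rare event, + = positive/flagged.
P(D) = 1/40
P(+|D) = 94/100 = 47/50
P(+|D') = 12/100 = 3/25
P(+) = P(+|D)P(D) + P(+|D')P(D')
     = \frac{47}{50} × \frac{1}{40} + \frac{3}{25} × \frac{39}{40}
     = \frac{281}{2000}
P(D|+) = P(+|D)P(D)/P(+) = \frac{47}{281}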